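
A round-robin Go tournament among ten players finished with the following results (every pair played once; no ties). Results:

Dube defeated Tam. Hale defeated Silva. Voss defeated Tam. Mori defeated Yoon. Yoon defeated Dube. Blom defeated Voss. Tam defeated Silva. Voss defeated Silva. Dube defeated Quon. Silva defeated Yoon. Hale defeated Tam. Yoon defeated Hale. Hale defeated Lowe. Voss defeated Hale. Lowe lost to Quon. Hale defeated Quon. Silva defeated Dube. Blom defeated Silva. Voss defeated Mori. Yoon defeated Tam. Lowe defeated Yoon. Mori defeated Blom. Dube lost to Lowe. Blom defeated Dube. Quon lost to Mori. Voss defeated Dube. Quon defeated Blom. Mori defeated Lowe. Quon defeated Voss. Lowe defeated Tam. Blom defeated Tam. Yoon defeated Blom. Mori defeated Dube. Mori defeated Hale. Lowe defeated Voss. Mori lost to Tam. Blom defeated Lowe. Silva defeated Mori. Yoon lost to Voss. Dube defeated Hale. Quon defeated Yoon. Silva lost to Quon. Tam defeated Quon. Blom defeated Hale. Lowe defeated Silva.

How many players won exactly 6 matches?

Win totals: Yoon 4, Silva 3, Voss 6, Tam 3, Hale 4, Lowe 5, Blom 6, Dube 3, Quon 5, Mori 6.
Exactly 6: Voss, Blom, Mori — 3 players.

3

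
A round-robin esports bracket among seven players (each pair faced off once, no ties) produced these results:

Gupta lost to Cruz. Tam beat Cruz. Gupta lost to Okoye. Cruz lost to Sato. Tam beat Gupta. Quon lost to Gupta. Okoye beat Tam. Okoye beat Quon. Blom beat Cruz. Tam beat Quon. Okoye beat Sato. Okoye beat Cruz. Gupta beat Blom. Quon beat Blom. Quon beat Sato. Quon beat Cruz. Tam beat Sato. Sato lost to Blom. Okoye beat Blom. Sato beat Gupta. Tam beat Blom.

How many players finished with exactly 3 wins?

1

Win totals: Okoye 6, Blom 2, Sato 2, Tam 5, Cruz 1, Quon 3, Gupta 2.
Exactly 3: Quon — 1 player.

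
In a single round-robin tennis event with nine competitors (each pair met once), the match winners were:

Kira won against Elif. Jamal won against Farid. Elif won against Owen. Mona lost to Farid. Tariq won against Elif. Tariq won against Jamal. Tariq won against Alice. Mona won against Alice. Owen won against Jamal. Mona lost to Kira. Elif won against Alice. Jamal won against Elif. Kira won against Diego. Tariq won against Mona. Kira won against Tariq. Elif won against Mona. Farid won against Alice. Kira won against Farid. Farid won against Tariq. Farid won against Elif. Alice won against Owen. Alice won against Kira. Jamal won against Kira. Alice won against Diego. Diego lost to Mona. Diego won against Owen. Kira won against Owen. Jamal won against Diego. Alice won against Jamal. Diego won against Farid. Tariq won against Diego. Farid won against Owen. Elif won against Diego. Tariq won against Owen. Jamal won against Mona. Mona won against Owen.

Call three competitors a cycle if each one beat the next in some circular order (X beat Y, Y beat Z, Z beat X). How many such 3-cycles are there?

18

Win totals: Diego 2, Alice 4, Jamal 5, Mona 3, Elif 4, Tariq 6, Farid 5, Owen 1, Kira 6.
A competitor with w wins dominates both others in C(w,2) triples; summing gives 1 + 6 + 10 + 3 + 6 + 15 + 10 + 0 + 15 = 66 transitive triples.
Total triples C(9,3) = 84, so cyclic triples = 84 − 66 = 18.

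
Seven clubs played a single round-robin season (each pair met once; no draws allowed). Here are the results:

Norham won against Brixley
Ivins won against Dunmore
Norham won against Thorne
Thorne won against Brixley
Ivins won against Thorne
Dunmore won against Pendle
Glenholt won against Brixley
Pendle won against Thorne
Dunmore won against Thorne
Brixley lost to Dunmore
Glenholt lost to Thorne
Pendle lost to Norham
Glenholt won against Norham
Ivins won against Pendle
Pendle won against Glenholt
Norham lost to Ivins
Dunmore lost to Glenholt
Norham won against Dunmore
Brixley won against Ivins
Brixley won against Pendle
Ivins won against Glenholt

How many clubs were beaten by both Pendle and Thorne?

1

Pendle beat: Glenholt, Thorne.
Thorne beat: Glenholt, Brixley.
Both beat: Glenholt — 1.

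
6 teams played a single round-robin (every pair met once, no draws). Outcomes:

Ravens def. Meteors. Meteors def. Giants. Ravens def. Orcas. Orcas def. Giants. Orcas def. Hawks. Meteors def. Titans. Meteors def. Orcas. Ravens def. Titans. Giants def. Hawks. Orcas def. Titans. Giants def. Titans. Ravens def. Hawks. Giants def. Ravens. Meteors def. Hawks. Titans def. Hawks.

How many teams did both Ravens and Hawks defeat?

0

Ravens beat: Titans, Meteors, Orcas, Hawks.
Hawks beat: no one.
No one was beaten by both.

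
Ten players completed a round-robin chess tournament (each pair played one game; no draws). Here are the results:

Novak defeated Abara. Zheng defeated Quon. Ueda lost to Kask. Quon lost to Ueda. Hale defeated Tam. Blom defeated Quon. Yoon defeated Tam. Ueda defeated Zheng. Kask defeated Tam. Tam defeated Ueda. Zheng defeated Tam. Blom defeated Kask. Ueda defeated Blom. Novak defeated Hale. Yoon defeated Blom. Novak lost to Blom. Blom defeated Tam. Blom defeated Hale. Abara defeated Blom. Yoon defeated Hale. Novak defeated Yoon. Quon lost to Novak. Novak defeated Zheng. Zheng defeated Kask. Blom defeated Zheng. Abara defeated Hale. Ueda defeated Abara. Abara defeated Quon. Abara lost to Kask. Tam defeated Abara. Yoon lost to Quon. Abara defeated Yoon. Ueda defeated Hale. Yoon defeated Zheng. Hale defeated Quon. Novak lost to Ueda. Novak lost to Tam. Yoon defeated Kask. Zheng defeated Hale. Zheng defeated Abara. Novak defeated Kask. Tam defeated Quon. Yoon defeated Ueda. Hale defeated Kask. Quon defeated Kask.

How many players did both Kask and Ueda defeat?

Kask beat: Tam, Abara, Ueda.
Ueda beat: Novak, Quon, Blom, Hale, Abara, Zheng.
Both beat: Abara — 1.

1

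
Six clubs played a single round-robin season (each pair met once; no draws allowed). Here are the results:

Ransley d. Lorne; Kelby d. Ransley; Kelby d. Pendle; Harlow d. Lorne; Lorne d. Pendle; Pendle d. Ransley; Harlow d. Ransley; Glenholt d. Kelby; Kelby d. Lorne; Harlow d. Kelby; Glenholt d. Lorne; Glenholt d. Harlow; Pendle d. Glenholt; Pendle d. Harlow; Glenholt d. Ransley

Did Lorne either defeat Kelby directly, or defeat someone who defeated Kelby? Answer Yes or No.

No

Lorne did not beat Kelby directly.
Lorne beat Pendle, but each of them lost to Kelby. No two-step path.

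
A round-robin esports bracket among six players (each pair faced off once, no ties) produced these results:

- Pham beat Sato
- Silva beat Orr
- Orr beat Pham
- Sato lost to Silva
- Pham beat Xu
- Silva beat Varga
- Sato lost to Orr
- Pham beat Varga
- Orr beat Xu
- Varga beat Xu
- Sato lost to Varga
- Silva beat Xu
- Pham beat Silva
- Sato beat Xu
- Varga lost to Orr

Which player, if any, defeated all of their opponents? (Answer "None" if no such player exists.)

Highest win total is Silva with 4 (out of 5 possible).
Silva lost to Pham, so no player went undefeated.

None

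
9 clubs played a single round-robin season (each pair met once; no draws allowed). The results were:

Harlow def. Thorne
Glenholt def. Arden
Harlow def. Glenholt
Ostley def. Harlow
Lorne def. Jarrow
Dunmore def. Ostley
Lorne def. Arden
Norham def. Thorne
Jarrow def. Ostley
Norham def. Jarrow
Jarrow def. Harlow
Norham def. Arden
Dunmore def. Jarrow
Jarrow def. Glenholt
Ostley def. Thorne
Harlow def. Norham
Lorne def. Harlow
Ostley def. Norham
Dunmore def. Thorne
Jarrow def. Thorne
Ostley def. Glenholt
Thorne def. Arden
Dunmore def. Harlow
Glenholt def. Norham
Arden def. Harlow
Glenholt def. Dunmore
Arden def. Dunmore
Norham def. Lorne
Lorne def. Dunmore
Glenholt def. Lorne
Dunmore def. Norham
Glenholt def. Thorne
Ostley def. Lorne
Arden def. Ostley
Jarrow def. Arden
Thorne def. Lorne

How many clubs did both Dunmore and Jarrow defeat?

3

Dunmore beat: Ostley, Norham, Harlow, Thorne, Jarrow.
Jarrow beat: Ostley, Glenholt, Arden, Harlow, Thorne.
Both beat: Ostley, Harlow, Thorne — 3.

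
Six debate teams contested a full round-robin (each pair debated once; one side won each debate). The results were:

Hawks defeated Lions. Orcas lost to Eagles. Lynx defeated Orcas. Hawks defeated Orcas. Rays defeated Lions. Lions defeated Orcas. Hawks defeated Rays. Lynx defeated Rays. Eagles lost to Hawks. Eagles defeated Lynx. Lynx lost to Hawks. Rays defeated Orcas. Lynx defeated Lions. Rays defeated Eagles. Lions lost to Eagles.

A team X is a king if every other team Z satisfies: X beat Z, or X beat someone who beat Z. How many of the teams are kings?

1

Rays cannot reach Hawks in two steps.
Hawks reaches everyone (king).
Lynx cannot reach Hawks in two steps.
Eagles cannot reach Hawks in two steps.
Lions cannot reach Rays, Hawks, Lynx, Eagles in two steps.
Orcas cannot reach Rays, Hawks, Lynx, Eagles, Lions in two steps.
Kings: Hawks — 1.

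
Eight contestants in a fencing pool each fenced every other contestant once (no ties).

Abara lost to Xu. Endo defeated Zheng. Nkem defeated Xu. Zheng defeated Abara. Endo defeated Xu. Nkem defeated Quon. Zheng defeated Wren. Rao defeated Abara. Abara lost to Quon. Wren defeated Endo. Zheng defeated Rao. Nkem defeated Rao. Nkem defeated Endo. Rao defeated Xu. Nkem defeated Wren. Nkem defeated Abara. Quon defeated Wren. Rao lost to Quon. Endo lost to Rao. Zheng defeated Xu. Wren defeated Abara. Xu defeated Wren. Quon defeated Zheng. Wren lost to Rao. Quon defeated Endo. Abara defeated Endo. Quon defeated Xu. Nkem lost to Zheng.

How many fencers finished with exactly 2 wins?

3

Win totals: Abara 1, Zheng 5, Nkem 6, Wren 2, Quon 6, Rao 4, Endo 2, Xu 2.
Exactly 2: Wren, Endo, Xu — 3 fencers.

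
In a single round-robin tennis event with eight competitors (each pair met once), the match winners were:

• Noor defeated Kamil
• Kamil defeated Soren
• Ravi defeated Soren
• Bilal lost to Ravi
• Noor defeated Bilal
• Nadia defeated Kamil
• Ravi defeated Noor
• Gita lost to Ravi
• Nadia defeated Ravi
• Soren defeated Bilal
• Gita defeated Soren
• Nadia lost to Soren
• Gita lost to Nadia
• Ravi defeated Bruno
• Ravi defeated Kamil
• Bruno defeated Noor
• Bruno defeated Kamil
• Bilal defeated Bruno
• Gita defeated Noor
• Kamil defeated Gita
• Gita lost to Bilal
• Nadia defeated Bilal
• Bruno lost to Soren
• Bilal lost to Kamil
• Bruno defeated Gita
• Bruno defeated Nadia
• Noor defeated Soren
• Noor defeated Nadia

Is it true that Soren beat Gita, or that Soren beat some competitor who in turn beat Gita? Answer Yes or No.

Yes

Soren did not beat Gita directly.
Soren beat Nadia, Bilal, Bruno. Of those, Nadia beat Gita.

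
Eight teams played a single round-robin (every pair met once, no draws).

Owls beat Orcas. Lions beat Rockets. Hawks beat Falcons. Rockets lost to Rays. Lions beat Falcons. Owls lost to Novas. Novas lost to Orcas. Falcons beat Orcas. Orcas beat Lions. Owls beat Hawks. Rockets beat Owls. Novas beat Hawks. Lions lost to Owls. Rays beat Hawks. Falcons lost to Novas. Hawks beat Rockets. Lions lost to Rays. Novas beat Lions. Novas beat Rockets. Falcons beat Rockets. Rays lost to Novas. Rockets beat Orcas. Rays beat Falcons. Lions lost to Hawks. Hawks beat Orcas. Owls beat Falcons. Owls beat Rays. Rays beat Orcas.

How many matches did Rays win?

5

Rays' results: beat Hawks, Orcas, Rockets, Falcons, Lions; lost to Owls, Novas.
That is 5 wins.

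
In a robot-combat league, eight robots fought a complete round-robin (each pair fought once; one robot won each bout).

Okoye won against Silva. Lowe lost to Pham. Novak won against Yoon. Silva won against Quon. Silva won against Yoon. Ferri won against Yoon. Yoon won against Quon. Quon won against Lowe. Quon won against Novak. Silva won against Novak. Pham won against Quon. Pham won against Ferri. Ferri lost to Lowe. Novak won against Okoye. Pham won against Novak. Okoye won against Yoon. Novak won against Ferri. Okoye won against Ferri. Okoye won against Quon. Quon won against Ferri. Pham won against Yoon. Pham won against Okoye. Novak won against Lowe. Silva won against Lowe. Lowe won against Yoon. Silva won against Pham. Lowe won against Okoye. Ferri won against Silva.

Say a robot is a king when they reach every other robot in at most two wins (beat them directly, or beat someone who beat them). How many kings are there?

3

Pham reaches everyone (king).
Yoon cannot reach Pham, Okoye, Silva in two steps.
Okoye reaches everyone (king).
Quon cannot reach Pham in two steps.
Lowe cannot reach Pham, Novak in two steps.
Silva reaches everyone (king).
Ferri cannot reach Okoye in two steps.
Novak cannot reach Pham in two steps.
Kings: Pham, Okoye, Silva — 3.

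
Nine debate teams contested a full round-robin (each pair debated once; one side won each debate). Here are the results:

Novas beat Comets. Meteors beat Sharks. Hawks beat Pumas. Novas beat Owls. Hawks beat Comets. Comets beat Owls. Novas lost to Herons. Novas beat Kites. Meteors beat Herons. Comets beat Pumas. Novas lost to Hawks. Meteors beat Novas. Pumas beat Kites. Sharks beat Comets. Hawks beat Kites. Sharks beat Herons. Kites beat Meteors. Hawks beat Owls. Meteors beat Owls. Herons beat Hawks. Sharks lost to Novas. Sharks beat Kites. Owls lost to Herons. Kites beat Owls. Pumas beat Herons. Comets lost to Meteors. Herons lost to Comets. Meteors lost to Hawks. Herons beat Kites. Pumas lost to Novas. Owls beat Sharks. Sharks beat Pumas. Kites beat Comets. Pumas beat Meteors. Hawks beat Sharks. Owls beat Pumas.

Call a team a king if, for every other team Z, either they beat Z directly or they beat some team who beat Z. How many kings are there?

Kites cannot reach Hawks in two steps.
Herons reaches everyone (king).
Meteors reaches everyone (king).
Hawks reaches everyone (king).
Pumas reaches everyone (king).
Comets reaches everyone (king).
Novas cannot reach Hawks in two steps.
Owls cannot reach Hawks, Novas in two steps.
Sharks reaches everyone (king).
Kings: Herons, Meteors, Hawks, Pumas, Comets, Sharks — 6.

6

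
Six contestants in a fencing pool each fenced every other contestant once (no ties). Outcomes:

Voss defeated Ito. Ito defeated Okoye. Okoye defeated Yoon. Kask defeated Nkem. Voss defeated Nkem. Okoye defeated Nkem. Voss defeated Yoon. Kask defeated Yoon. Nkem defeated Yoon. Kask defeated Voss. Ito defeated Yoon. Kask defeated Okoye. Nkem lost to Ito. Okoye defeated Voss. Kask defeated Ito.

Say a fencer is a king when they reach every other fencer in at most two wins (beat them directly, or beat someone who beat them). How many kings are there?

1

Voss cannot reach Kask in two steps.
Nkem cannot reach Voss, Ito, Okoye, Kask in two steps.
Ito cannot reach Kask in two steps.
Okoye cannot reach Kask in two steps.
Kask reaches everyone (king).
Yoon cannot reach Voss, Nkem, Ito, Okoye, Kask in two steps.
Kings: Kask — 1.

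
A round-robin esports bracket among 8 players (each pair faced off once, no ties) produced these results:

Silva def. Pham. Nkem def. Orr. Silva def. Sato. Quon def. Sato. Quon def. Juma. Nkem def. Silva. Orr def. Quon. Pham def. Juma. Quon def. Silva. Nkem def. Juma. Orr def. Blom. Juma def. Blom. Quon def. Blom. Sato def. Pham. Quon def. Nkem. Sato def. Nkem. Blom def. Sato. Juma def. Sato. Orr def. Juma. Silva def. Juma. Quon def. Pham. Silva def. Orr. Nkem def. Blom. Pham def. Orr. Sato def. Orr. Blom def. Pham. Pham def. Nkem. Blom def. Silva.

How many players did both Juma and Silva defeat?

Juma beat: Sato, Blom.
Silva beat: Pham, Sato, Orr, Juma.
Both beat: Sato — 1.

1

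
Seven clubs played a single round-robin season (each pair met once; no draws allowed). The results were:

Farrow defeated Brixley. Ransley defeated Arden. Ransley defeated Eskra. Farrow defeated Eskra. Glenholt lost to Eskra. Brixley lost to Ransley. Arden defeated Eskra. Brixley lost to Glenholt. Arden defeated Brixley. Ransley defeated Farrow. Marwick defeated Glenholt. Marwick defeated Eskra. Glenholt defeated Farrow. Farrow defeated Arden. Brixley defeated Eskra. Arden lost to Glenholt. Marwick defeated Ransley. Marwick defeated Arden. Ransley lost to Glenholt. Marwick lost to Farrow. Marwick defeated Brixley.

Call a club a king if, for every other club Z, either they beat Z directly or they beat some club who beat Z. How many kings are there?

Arden cannot reach Farrow, Marwick, Ransley in two steps.
Glenholt reaches everyone (king).
Brixley cannot reach Arden, Farrow, Marwick, Ransley in two steps.
Farrow reaches everyone (king).
Eskra cannot reach Marwick in two steps.
Marwick reaches everyone (king).
Ransley reaches everyone (king).
Kings: Glenholt, Farrow, Marwick, Ransley — 4.

4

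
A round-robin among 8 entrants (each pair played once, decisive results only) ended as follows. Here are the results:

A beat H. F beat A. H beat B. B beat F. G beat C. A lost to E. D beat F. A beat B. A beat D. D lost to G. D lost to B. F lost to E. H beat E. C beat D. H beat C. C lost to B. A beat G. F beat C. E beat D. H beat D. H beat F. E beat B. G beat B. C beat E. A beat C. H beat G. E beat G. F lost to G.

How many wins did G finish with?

4

G's results: beat B, C, D, F; lost to A, E, H.
That is 4 wins.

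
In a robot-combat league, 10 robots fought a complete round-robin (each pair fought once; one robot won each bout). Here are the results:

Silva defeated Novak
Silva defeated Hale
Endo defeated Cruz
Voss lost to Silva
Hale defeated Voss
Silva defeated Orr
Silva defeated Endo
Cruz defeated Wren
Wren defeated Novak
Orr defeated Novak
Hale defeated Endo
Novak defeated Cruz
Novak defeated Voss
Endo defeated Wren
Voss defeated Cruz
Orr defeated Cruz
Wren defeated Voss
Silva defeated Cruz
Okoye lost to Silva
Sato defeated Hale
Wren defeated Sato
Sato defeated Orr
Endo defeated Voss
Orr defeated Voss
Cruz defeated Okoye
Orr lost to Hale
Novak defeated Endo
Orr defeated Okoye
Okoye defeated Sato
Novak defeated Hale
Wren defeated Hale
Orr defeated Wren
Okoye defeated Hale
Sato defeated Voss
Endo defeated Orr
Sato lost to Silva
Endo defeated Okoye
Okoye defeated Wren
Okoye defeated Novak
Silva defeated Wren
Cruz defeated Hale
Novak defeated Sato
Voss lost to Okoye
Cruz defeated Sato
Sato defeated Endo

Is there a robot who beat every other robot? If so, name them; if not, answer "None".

Silva

Silva has 9 wins out of 9 opponents — a perfect record.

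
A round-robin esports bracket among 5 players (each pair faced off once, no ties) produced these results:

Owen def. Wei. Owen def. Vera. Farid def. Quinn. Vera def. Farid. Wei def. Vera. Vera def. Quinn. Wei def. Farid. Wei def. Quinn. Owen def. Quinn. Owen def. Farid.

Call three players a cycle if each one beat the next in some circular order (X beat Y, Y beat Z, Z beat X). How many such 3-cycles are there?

Win totals: Vera 2, Quinn 0, Owen 4, Wei 3, Farid 1.
A player with w wins dominates both others in C(w,2) triples; summing gives 1 + 0 + 6 + 3 + 0 = 10 transitive triples.
Total triples C(5,3) = 10, so cyclic triples = 10 − 10 = 0.

0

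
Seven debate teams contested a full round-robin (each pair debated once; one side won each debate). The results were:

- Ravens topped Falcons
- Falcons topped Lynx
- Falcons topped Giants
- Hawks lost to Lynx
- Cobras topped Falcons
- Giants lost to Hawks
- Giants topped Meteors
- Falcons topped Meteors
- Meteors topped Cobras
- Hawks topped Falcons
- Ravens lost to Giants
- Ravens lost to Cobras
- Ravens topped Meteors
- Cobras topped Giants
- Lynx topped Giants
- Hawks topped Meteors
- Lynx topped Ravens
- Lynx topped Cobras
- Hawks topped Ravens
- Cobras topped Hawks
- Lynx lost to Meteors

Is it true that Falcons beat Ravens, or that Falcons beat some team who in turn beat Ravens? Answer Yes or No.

Yes

Falcons did not beat Ravens directly.
Falcons beat Giants, Lynx, Meteors. Of those, Giants beat Ravens.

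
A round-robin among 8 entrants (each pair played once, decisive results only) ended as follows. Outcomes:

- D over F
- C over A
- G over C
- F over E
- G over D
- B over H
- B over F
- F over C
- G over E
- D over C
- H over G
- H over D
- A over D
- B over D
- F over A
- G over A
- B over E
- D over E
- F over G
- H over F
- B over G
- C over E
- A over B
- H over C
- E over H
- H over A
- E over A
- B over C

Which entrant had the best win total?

Win totals: A 2, B 6, C 2, D 3, E 2, F 4, G 4, H 5.
B leads with 6 wins (next highest: 5).

B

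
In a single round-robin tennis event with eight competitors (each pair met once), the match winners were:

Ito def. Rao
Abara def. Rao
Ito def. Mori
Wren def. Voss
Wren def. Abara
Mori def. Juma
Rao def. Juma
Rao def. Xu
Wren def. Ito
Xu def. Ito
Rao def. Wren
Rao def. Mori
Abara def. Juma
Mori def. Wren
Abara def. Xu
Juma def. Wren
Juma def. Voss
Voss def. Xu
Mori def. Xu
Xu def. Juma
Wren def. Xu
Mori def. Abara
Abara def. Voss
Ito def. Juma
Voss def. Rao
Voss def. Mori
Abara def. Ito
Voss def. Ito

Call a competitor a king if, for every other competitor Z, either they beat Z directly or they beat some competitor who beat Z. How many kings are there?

7

Wren reaches everyone (king).
Xu cannot reach Abara in two steps.
Ito reaches everyone (king).
Abara reaches everyone (king).
Rao reaches everyone (king).
Voss reaches everyone (king).
Mori reaches everyone (king).
Juma reaches everyone (king).
Kings: Wren, Ito, Abara, Rao, Voss, Mori, Juma — 7.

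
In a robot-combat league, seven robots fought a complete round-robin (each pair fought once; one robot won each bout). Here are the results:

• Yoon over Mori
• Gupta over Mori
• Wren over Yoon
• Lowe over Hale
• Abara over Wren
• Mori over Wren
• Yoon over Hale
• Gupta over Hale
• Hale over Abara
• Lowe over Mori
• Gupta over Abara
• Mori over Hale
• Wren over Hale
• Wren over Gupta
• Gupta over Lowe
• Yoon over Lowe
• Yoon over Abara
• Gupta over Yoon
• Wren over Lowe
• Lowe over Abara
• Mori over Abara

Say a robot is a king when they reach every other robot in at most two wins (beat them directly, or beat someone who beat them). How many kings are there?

Mori reaches everyone (king).
Lowe cannot reach Yoon, Gupta in two steps.
Hale cannot reach Mori, Lowe, Yoon, Gupta in two steps.
Yoon cannot reach Gupta in two steps.
Abara cannot reach Mori in two steps.
Gupta reaches everyone (king).
Wren reaches everyone (king).
Kings: Mori, Gupta, Wren — 3.

3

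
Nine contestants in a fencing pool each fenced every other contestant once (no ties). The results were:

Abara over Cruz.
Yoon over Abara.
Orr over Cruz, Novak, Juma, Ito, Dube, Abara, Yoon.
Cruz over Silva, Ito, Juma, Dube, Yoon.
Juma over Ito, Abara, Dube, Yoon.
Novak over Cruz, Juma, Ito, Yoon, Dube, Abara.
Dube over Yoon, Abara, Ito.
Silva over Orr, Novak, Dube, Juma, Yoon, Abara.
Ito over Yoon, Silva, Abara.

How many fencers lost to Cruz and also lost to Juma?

Cruz beat: Silva, Ito, Yoon, Juma, Dube.
Juma beat: Ito, Yoon, Dube, Abara.
Both beat: Ito, Yoon, Dube — 3.

3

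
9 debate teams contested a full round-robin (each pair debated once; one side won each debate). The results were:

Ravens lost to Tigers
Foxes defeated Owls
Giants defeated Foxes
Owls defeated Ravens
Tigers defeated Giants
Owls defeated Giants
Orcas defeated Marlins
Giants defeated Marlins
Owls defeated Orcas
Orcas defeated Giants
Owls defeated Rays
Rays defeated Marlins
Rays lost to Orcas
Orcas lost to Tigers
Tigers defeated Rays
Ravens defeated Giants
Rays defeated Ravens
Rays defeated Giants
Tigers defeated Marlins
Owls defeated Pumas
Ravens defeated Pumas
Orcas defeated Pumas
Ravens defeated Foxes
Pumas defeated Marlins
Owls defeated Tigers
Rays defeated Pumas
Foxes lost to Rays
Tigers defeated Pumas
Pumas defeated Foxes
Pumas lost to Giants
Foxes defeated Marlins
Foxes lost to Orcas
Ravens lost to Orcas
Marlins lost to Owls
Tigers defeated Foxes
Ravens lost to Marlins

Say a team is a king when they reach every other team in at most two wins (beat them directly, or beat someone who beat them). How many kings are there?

Owls reaches everyone (king).
Tigers reaches everyone (king).
Giants cannot reach Tigers, Rays, Orcas in two steps.
Rays cannot reach Tigers, Orcas in two steps.
Ravens cannot reach Tigers, Rays, Orcas in two steps.
Foxes reaches everyone (king).
Marlins cannot reach Owls, Tigers, Rays, Orcas in two steps.
Pumas cannot reach Tigers, Giants, Rays, Orcas in two steps.
Orcas cannot reach Tigers in two steps.
Kings: Owls, Tigers, Foxes — 3.

3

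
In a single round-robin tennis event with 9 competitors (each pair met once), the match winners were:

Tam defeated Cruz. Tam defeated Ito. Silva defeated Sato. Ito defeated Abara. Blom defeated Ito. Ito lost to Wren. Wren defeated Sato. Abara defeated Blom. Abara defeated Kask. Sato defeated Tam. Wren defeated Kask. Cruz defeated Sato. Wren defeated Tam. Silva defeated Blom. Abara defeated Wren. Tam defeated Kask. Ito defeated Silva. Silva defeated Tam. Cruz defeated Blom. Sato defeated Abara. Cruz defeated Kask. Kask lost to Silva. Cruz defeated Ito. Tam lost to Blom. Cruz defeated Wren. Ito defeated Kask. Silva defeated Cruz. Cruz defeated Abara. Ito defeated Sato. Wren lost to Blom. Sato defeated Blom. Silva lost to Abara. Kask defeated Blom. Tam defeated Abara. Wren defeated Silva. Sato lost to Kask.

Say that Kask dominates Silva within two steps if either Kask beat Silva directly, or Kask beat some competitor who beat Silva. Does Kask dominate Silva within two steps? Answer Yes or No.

Kask did not beat Silva directly.
Kask beat Blom, Sato, but each of them lost to Silva. No two-step path.

No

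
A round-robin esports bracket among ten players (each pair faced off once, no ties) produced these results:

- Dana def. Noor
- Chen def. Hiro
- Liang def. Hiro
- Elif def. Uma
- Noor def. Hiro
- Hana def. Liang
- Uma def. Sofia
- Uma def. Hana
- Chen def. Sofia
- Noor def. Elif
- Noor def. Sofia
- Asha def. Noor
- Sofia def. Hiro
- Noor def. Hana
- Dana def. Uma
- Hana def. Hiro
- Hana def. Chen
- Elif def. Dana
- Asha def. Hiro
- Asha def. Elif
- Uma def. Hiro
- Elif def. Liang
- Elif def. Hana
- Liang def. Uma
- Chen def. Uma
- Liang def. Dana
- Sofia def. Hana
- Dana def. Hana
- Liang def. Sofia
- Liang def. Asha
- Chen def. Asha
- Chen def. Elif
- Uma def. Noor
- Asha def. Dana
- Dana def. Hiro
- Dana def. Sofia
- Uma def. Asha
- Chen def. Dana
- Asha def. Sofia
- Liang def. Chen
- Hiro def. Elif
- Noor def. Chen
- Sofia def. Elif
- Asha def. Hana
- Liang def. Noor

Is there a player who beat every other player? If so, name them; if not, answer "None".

Highest win total is Liang with 7 (out of 9 possible).
Liang lost to Hana, Elif, so no player went undefeated.

None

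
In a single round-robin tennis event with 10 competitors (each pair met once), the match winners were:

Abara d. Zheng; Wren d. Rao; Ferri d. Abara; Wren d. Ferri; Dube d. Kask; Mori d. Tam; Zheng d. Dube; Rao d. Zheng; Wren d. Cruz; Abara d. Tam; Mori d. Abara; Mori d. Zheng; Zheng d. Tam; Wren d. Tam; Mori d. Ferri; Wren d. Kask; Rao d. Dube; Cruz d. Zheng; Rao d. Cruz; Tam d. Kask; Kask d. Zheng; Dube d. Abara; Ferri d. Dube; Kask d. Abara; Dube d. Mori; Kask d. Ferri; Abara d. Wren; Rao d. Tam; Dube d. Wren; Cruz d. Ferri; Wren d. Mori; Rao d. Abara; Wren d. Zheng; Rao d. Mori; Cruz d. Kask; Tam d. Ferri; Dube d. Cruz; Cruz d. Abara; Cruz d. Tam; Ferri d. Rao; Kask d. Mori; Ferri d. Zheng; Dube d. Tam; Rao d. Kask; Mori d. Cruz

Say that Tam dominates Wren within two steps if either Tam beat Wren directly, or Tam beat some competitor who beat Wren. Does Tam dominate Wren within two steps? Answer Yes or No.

No

Tam did not beat Wren directly.
Tam beat Kask, Ferri, but each of them lost to Wren. No two-step path.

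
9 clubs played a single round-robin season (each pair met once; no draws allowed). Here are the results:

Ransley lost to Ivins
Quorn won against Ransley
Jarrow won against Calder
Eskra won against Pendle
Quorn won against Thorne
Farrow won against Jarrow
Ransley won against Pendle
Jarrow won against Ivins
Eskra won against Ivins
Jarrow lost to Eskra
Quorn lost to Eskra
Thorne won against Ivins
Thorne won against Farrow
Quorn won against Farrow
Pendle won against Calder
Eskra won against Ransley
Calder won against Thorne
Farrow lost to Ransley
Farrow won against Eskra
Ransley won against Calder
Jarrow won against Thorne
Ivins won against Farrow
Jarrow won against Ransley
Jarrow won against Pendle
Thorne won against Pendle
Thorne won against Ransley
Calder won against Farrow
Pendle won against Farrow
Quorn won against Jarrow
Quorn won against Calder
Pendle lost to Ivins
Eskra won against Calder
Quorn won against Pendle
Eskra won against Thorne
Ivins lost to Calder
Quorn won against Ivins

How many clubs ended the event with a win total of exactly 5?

Win totals: Ivins 3, Quorn 7, Jarrow 5, Pendle 2, Thorne 4, Farrow 2, Ransley 3, Calder 3, Eskra 7.
Exactly 5: Jarrow — 1 club.

1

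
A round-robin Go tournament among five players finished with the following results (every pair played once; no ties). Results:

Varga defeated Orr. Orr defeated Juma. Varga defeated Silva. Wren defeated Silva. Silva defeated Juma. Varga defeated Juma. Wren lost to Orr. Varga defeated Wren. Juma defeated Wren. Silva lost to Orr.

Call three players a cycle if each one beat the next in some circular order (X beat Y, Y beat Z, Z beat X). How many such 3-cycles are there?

1

Of the C(5,3) = 10 triples, the cyclic ones are: {Silva, Wren, Juma}.
That is 1.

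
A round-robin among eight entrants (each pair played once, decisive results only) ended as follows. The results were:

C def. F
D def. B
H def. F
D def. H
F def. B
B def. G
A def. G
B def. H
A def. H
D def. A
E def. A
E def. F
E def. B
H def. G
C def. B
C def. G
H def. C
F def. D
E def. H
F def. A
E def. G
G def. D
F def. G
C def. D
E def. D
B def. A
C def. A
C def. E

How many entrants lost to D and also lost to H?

0

D beat: A, B, H.
H beat: C, F, G.
No one was beaten by both.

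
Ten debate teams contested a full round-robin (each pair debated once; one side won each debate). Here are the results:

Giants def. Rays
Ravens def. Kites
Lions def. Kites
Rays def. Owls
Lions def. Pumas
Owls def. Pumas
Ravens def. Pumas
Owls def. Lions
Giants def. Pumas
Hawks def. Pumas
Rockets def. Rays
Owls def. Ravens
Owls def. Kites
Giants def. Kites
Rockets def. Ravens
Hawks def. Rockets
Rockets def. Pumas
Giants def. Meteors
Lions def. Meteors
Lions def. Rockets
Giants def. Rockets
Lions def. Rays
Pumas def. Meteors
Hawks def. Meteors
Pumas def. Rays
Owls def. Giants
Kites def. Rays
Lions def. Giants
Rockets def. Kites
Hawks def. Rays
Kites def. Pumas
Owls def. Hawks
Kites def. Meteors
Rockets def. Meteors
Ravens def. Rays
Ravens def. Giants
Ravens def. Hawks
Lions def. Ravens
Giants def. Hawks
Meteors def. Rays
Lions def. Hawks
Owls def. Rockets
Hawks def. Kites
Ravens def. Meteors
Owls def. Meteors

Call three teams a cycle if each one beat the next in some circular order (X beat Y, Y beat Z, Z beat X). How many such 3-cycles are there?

10

Win totals: Hawks 5, Owls 8, Lions 8, Giants 6, Rays 1, Rockets 5, Pumas 2, Ravens 6, Meteors 1, Kites 3.
A team with w wins dominates both others in C(w,2) triples; summing gives 10 + 28 + 28 + 15 + 0 + 10 + 1 + 15 + 0 + 3 = 110 transitive triples.
Total triples C(10,3) = 120, so cyclic triples = 120 − 110 = 10.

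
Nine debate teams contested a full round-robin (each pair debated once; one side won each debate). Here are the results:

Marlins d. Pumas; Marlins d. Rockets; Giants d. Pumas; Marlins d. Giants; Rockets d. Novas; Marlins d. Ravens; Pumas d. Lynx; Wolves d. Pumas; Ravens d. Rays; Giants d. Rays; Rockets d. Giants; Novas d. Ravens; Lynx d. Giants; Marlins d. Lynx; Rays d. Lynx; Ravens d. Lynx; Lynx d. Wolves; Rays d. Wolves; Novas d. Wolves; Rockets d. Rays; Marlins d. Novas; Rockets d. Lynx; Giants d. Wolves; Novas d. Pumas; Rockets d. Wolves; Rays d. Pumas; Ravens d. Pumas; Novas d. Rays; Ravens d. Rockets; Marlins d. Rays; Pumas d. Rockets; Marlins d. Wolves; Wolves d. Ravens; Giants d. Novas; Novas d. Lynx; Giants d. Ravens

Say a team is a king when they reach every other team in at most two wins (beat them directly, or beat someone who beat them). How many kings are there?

Ravens cannot reach Marlins in two steps.
Rockets cannot reach Marlins in two steps.
Wolves cannot reach Giants, Marlins, Novas in two steps.
Giants cannot reach Marlins in two steps.
Lynx cannot reach Rockets, Marlins in two steps.
Pumas cannot reach Ravens, Marlins in two steps.
Rays cannot reach Marlins, Novas in two steps.
Marlins reaches everyone (king).
Novas cannot reach Marlins in two steps.
Kings: Marlins — 1.

1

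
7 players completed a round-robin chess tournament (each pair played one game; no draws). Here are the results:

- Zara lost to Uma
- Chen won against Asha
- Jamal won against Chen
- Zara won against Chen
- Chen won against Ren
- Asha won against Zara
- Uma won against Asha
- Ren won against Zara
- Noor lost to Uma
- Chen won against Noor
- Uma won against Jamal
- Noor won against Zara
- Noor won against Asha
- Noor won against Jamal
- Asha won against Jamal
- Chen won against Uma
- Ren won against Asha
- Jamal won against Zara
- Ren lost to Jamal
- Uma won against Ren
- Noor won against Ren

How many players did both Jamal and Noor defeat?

2

Jamal beat: Chen, Ren, Zara.
Noor beat: Asha, Jamal, Ren, Zara.
Both beat: Ren, Zara — 2.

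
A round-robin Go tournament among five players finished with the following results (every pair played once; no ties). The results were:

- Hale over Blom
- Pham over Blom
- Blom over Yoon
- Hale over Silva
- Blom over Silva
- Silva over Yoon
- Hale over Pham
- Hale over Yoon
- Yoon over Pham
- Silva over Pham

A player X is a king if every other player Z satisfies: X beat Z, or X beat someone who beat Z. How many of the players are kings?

Yoon cannot reach Silva, Hale in two steps.
Blom cannot reach Hale in two steps.
Silva cannot reach Hale in two steps.
Pham cannot reach Hale in two steps.
Hale reaches everyone (king).
Kings: Hale — 1.

1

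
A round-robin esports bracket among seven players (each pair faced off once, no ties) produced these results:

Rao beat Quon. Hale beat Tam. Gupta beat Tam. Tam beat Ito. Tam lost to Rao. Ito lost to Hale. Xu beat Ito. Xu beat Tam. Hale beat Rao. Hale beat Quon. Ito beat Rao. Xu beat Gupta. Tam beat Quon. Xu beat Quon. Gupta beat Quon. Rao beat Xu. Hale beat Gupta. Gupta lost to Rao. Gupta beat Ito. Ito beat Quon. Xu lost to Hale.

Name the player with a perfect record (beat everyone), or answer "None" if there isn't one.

Hale

Hale has 6 wins out of 6 opponents — a perfect record.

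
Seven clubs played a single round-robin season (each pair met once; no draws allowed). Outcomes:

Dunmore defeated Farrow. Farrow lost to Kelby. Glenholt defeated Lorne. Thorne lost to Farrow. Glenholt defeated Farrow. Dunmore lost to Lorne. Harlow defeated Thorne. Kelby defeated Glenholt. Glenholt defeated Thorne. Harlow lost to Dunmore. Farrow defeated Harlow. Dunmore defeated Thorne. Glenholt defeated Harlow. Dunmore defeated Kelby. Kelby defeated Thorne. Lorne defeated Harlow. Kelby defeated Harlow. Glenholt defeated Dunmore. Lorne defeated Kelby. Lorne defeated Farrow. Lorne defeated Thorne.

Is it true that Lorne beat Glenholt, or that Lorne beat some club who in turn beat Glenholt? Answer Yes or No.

Lorne did not beat Glenholt directly.
Lorne beat Dunmore, Kelby, Farrow, Thorne, Harlow. Of those, Kelby beat Glenholt.

Yes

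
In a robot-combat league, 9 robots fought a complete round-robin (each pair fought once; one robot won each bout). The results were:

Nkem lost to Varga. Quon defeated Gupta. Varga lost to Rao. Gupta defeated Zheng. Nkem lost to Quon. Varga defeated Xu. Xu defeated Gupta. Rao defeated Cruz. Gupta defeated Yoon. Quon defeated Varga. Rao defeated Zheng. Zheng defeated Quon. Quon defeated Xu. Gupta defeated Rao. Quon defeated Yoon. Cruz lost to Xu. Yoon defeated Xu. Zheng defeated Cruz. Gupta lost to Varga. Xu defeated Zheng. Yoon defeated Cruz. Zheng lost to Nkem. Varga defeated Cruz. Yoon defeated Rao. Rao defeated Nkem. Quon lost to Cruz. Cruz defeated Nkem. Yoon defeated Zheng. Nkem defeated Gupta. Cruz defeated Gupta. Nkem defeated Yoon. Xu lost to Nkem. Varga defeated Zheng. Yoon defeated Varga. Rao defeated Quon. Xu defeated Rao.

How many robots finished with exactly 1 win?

Win totals: Gupta 3, Rao 5, Quon 5, Varga 5, Cruz 3, Xu 4, Yoon 5, Nkem 4, Zheng 2.
No robot has exactly 1 wins.

0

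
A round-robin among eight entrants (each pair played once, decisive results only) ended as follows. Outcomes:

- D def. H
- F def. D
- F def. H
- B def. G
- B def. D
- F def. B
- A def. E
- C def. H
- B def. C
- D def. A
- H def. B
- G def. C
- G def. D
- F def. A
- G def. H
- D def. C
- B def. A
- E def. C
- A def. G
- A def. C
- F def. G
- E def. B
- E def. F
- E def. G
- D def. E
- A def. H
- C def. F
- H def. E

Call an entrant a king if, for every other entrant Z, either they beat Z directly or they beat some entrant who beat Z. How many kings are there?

A reaches everyone (king).
B reaches everyone (king).
C reaches everyone (king).
D reaches everyone (king).
E reaches everyone (king).
F reaches everyone (king).
G reaches everyone (king).
H reaches everyone (king).
Kings: A, B, C, D, E, F, G, H — 8.

8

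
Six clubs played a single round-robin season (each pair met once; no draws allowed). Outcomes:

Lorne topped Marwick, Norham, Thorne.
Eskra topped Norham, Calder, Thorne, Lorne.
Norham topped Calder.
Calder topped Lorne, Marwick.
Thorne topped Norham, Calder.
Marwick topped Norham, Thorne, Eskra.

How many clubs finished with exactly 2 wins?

2

Win totals: Eskra 4, Thorne 2, Norham 1, Calder 2, Lorne 3, Marwick 3.
Exactly 2: Thorne, Calder — 2 clubs.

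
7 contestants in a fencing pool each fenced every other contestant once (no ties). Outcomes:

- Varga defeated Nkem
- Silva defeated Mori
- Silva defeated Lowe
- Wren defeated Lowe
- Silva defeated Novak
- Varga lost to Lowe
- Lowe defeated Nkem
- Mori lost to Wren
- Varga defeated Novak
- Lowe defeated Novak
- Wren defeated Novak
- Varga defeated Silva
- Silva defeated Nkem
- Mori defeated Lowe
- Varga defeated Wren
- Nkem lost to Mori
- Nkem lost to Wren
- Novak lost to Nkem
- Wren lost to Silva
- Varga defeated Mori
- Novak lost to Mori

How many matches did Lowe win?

Lowe's results: beat Nkem, Varga, Novak; lost to Wren, Silva, Mori.
That is 3 wins.

3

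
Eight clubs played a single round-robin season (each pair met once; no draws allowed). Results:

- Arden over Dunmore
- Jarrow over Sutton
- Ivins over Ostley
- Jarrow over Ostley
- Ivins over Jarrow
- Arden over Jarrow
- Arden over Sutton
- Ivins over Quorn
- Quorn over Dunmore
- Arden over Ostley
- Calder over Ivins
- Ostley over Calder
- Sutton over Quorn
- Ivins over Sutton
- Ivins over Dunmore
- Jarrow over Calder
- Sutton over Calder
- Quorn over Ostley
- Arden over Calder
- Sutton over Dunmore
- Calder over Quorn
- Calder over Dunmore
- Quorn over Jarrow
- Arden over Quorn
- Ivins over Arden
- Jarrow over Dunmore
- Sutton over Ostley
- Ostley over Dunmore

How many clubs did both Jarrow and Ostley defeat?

2

Jarrow beat: Ostley, Calder, Sutton, Dunmore.
Ostley beat: Calder, Dunmore.
Both beat: Calder, Dunmore — 2.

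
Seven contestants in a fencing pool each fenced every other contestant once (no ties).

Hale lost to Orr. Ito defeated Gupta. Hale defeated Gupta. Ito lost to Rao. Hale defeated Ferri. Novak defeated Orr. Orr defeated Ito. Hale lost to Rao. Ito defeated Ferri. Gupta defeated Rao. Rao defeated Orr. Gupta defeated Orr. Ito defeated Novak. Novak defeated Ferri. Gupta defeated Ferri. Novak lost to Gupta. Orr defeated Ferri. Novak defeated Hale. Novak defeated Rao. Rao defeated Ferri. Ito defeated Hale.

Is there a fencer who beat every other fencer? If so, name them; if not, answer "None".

None

Highest win total is Rao with 4 (out of 6 possible).
Rao lost to Gupta, Novak, so no fencer went undefeated.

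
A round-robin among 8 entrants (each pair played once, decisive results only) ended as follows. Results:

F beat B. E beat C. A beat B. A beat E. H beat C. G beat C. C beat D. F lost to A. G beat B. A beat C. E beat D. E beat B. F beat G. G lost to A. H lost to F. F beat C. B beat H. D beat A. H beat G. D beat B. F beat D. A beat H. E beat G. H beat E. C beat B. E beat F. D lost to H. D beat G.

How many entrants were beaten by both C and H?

1

C beat: B, D.
H beat: C, D, E, G.
Both beat: D — 1.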